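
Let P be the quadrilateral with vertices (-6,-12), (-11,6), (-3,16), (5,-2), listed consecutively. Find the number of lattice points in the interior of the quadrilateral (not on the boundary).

The shoelace formula gives twice the area as |((-6)·6 − (-11)·(-12)) + ((-11)·16 − (-3)·6) + ((-3)·(-2) − 5·16) + (5·(-12) − (-6)·(-2))| = 472, so the area is 236.
Along each edge there are gcd(|Δx|,|Δy|)+1 lattice points, so counting each shared vertex once the boundary has gcd(5,18) + gcd(8,10) + gcd(8,18) + gcd(11,10) = 1+2+2+1 = 6.
By Pick's theorem A = I + B/2 − 1, so I = 236 − 6/2 + 1 = 234.

234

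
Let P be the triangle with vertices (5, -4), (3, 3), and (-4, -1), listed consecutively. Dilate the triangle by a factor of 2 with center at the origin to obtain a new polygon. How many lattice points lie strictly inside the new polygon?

110

Using the shoelace formula, 2A = |[5·3 − 3·(-4)] + [3·(-1) − (-4)·3] + [(-4)·(-4) − 5·(-1)]| = 57, so the area is 57/2.
The number of boundary lattice points is Σ gcd(|Δx|,|Δy|) = gcd(2,7) + gcd(7,4) + gcd(9,3) = 1+1+3 = 5.
Scaling by 2 multiplies the area by 2² = 4 (so the new area is 114) and multiplies the boundary lattice-point count by 2, giving 10.
By Pick's theorem, the interior count of the dilated polygon is 114 − 10/2 + 1 = 110.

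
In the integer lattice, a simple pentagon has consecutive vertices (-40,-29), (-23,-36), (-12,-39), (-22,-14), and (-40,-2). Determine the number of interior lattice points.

The shoelace formula gives twice the area as |[(-40)·(-36) − (-23)·(-29)] + [(-23)·(-39) − (-12)·(-36)] + [(-12)·(-14) − (-22)·(-39)] + [(-22)·(-2) − (-40)·(-14)] + [(-40)·(-29) − (-40)·(-2)]| = 1112, so the area is 556.
Summing gcd(|Δx|,|Δy|) over the edges gives the boundary count: gcd(17,7) + gcd(11,3) + gcd(10,25) + gcd(18,12) + gcd(0,27) = 1+1+5+6+27 = 40.
Pick's theorem gives I = A − B/2 + 1 = 556 − 40/2 + 1 = 537.

537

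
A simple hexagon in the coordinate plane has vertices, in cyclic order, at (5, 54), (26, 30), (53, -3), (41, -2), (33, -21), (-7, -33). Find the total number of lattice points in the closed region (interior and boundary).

Using the shoelace formula, 2A = |(5·30 − 26·54) + (26·(-3) − 53·30) + (53·(-2) − 41·(-3)) + (41·(-21) − 33·(-2)) + (33·(-33) − (-7)·(-21)) + ((-7)·54 − 5·(-33))| = 5149, so the area is 2574.5.
Summing gcd(|Δx|,|Δy|) over the edges gives the boundary count: gcd(21,24) + gcd(27,33) + gcd(12,1) + gcd(8,19) + gcd(40,12) + gcd(12,87) = 3+3+1+1+4+3 = 15.
Pick's theorem gives I = A − B/2 + 1 = 2574.5 − 15/2 + 1 = 2568, so the closed region contains I + B = 2568 + 15 = 2583 lattice points.

2583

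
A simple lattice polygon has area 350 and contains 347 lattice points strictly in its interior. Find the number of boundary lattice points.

Pick's theorem gives A = I + B/2 − 1, so B = 2(A − I + 1) = 2(350 − 347 + 1) = 8.

8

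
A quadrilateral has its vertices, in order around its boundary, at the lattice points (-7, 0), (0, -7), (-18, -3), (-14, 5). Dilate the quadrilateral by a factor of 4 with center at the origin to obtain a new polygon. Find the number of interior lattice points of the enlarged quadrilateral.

By the shoelace formula, twice the signed area is |[(-7)·(-7) − 0·0] + [0·(-3) − (-18)·(-7)] + [(-18)·5 − (-14)·(-3)] + [(-14)·0 − (-7)·5]| = 174, so the area is 87.
Along each edge there are gcd(|Δx|,|Δy|)+1 lattice points, so counting each shared vertex once the boundary has gcd(7,7) + gcd(18,4) + gcd(4,8) + gcd(7,5) = 7+2+4+1 = 14.
Scaling by 4 multiplies the area by 4² = 16 (so the new area is 1392) and multiplies the boundary lattice-point count by 4, giving 56.
By Pick's theorem, the interior count of the dilated polygon is 1392 − 56/2 + 1 = 1365.

1365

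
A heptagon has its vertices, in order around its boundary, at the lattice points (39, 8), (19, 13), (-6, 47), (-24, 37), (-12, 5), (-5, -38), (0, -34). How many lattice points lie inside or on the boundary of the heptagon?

2276

The shoelace formula gives twice the area as |(39·13 − 19·8) + (19·47 − (-6)·13) + ((-6)·37 − (-24)·47) + ((-24)·5 − (-12)·37) + ((-12)·(-38) − (-5)·5) + ((-5)·(-34) − 0·(-38)) + (0·8 − 39·(-34))| = 4533, so the area is 4533/2.
Along each edge there are gcd(|Δx|,|Δy|)+1 lattice points, so counting each shared vertex once the boundary has gcd(20,5) + gcd(25,34) + gcd(18,10) + gcd(12,32) + gcd(7,43) + gcd(5,4) + gcd(39,42) = 5+1+2+4+1+1+3 = 17.
Pick's theorem gives I = A − B/2 + 1 = 4533/2 − 17/2 + 1 = 2259, so the closed region contains I + B = 2259 + 17 = 2276 lattice points.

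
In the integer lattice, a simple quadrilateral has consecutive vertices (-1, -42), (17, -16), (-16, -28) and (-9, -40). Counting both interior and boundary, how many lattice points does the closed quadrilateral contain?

367

Using the shoelace formula, 2A = |[(-1)·(-16) − 17·(-42)] + [17·(-28) − (-16)·(-16)] + [(-16)·(-40) − (-9)·(-28)] + [(-9)·(-42) − (-1)·(-40)]| = 724, so the area is 362.
The number of boundary lattice points is Σ gcd(|Δx|,|Δy|) = gcd(18,26) + gcd(33,12) + gcd(7,12) + gcd(8,2) = 2+3+1+2 = 8.
Pick's theorem gives I = A − B/2 + 1 = 362 − 8/2 + 1 = 359, so the closed region contains I + B = 359 + 8 = 367 lattice points.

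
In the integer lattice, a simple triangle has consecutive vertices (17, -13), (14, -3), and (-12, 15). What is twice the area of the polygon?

Using the shoelace formula, 2A = |(17·(-3) − 14·(-13)) + (14·15 − (-12)·(-3)) + ((-12)·(-13) − 17·15)| = 206, so the area is 103.

206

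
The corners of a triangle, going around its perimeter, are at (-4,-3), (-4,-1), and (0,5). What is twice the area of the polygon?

Using the shoelace formula, 2A = |((-4)·(-1) − (-4)·(-3)) + ((-4)·5 − 0·(-1)) + (0·(-3) − (-4)·5)| = 8, so the area is 4.

8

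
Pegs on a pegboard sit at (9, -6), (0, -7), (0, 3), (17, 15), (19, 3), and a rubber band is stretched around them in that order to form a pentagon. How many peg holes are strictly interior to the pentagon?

238

The shoelace formula gives twice the area as |(9·(-7) − 0·(-6)) + (0·3 − 0·(-7)) + (0·15 − 17·3) + (17·3 − 19·15) + (19·(-6) − 9·3)| = 489, so the area is 244.5.
The number of boundary lattice points is Σ gcd(|Δx|,|Δy|) = gcd(9,1) + gcd(0,10) + gcd(17,12) + gcd(2,12) + gcd(10,9) = 1+10+1+2+1 = 15.
Pick's theorem gives I = A − B/2 + 1 = 244.5 − 15/2 + 1 = 238.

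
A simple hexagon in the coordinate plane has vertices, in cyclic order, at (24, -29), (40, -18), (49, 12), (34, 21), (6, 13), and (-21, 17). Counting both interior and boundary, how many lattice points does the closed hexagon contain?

1809

Using the shoelace formula, 2A = |(24·(-18) − 40·(-29)) + (40·12 − 49·(-18)) + (49·21 − 34·12) + (34·13 − 6·21) + (6·17 − (-21)·13) + ((-21)·(-29) − 24·17)| = 3603, so the area is 3603/2.
Summing gcd(|Δx|,|Δy|) over the edges gives the boundary count: gcd(16,11) + gcd(9,30) + gcd(15,9) + gcd(28,8) + gcd(27,4) + gcd(45,46) = 1+3+3+4+1+1 = 13.
Pick's theorem gives I = A − B/2 + 1 = 3603/2 − 13/2 + 1 = 1796, so the closed region contains I + B = 1796 + 13 = 1809 lattice points.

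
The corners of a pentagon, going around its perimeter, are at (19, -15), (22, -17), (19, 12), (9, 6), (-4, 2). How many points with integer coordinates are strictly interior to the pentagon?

330

By the shoelace formula, twice the signed area is |[19·(-17) − 22·(-15)] + [22·12 − 19·(-17)] + [19·6 − 9·12] + [9·2 − (-4)·6] + [(-4)·(-15) − 19·2]| = 664, so the area is 332.
Along each edge there are gcd(|Δx|,|Δy|)+1 lattice points, so counting each shared vertex once the boundary has gcd(3,2) + gcd(3,29) + gcd(10,6) + gcd(13,4) + gcd(23,17) = 1+1+2+1+1 = 6.
By Pick's theorem A = I + B/2 − 1, so I = 332 − 6/2 + 1 = 330.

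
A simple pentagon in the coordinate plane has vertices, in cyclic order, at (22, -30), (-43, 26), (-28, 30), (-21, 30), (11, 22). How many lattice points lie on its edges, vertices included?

18

The number of boundary lattice points is Σ gcd(|Δx|,|Δy|) = gcd(65,56) + gcd(15,4) + gcd(7,0) + gcd(32,8) + gcd(11,52) = 1+1+7+8+1 = 18.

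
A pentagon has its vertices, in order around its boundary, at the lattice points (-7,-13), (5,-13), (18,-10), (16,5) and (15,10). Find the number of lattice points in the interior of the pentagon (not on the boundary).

The shoelace formula gives twice the area as |((-7)·(-13) − 5·(-13)) + (5·(-10) − 18·(-13)) + (18·5 − 16·(-10)) + (16·10 − 15·5) + (15·(-13) − (-7)·10)| = 550, so the area is 275.
Summing gcd(|Δx|,|Δy|) over the edges gives the boundary count: gcd(12,0) + gcd(13,3) + gcd(2,15) + gcd(1,5) + gcd(22,23) = 12+1+1+1+1 = 16.
Pick's theorem gives I = A − B/2 + 1 = 275 − 16/2 + 1 = 268.

268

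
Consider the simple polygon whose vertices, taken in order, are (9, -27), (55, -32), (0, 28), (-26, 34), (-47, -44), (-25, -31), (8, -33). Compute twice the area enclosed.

Using the shoelace formula, 2A = |(9·(-32) − 55·(-27)) + (55·28 − 0·(-32)) + (0·34 − (-26)·28) + ((-26)·(-44) − (-47)·34) + ((-47)·(-31) − (-25)·(-44)) + ((-25)·(-33) − 8·(-31)) + (8·(-27) − 9·(-33))| = 7718, so the area is 3859.

7718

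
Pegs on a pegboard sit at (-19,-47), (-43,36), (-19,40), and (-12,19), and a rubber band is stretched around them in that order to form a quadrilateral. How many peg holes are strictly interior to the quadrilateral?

Using the shoelace formula, 2A = |((-19)·36 − (-43)·(-47)) + ((-43)·40 − (-19)·36) + ((-19)·19 − (-12)·40) + ((-12)·(-47) − (-19)·19)| = 2697, so the area is 2697/2.
Along each edge there are gcd(|Δx|,|Δy|)+1 lattice points, so counting each shared vertex once the boundary has gcd(24,83) + gcd(24,4) + gcd(7,21) + gcd(7,66) = 1+4+7+1 = 13.
By Pick's theorem A = I + B/2 − 1, so I = 2697/2 − 13/2 + 1 = 1343.

1343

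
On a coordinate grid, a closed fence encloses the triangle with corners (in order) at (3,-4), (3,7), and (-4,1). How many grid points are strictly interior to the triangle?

33

The shoelace formula gives twice the area as |[3·7 − 3·(-4)] + [3·1 − (-4)·7] + [(-4)·(-4) − 3·1]| = 77, so the area is 77/2.
The number of boundary lattice points is Σ gcd(|Δx|,|Δy|) = gcd(0,11) + gcd(7,6) + gcd(7,5) = 11+1+1 = 13.
Pick's theorem gives I = A − B/2 + 1 = 77/2 − 13/2 + 1 = 33.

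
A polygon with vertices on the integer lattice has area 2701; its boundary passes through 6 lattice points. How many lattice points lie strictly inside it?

2699

From Pick's theorem, I = A − B/2 + 1 = 2701 − 6/2 + 1 = 2699.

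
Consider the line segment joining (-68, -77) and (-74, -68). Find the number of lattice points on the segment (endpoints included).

The number of lattice points on a segment between lattice points is gcd(|Δx|,|Δy|) + 1 = gcd(6,9) + 1 = 3 + 1 = 4.

4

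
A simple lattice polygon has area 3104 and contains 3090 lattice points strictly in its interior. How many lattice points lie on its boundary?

30

Pick's theorem gives A = I + B/2 − 1, so B = 2(A − I + 1) = 2(3104 − 3090 + 1) = 30.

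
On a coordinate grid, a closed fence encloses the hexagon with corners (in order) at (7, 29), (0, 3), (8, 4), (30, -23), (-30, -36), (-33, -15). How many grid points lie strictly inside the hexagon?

1829

Using the shoelace formula, 2A = |(7·3 − 0·29) + (0·4 − 8·3) + (8·(-23) − 30·4) + (30·(-36) − (-30)·(-23)) + ((-30)·(-15) − (-33)·(-36)) + ((-33)·29 − 7·(-15))| = 3667, so the area is 1833.5.
Summing gcd(|Δx|,|Δy|) over the edges gives the boundary count: gcd(7,26) + gcd(8,1) + gcd(22,27) + gcd(60,13) + gcd(3,21) + gcd(40,44) = 1+1+1+1+3+4 = 11.
By Pick's theorem A = I + B/2 − 1, so I = 1833.5 − 11/2 + 1 = 1829.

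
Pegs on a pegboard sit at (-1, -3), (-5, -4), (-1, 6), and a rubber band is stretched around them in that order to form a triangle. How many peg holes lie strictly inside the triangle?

13

Using the shoelace formula, 2A = |((-1)·(-4) − (-5)·(-3)) + ((-5)·6 − (-1)·(-4)) + ((-1)·(-3) − (-1)·6)| = 36, so the area is 18.
Along each edge there are gcd(|Δx|,|Δy|)+1 lattice points, so counting each shared vertex once the boundary has gcd(4,1) + gcd(4,10) + gcd(0,9) = 1+2+9 = 12.
Pick's theorem gives I = A − B/2 + 1 = 18 − 12/2 + 1 = 13.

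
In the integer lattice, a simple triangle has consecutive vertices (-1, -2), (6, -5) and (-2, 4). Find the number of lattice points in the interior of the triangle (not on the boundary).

By the shoelace formula, twice the signed area is |[(-1)·(-5) − 6·(-2)] + [6·4 − (-2)·(-5)] + [(-2)·(-2) − (-1)·4]| = 39, so the area is 39/2.
Summing gcd(|Δx|,|Δy|) over the edges gives the boundary count: gcd(7,3) + gcd(8,9) + gcd(1,6) = 1+1+1 = 3.
By Pick's theorem A = I + B/2 − 1, so I = 39/2 − 3/2 + 1 = 19.

19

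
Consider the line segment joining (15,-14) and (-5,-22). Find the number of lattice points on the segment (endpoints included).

The number of lattice points on a segment between lattice points is gcd(|Δx|,|Δy|) + 1 = gcd(20,8) + 1 = 4 + 1 = 5.

5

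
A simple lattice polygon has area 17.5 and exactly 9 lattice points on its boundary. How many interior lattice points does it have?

14

From Pick's theorem, I = A − B/2 + 1 = 17.5 − 9/2 + 1 = 14.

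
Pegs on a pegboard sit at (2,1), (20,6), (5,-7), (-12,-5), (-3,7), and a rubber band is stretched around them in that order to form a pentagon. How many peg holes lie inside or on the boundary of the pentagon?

By the shoelace formula, twice the signed area is |[2·6 − 20·1] + [20·(-7) − 5·6] + [5·(-5) − (-12)·(-7)] + [(-12)·7 − (-3)·(-5)] + [(-3)·1 − 2·7]| = 403, so the area is 201.5.
The number of boundary lattice points is Σ gcd(|Δx|,|Δy|) = gcd(18,5) + gcd(15,13) + gcd(17,2) + gcd(9,12) + gcd(5,6) = 1+1+1+3+1 = 7.
Pick's theorem gives I = A − B/2 + 1 = 201.5 − 7/2 + 1 = 199, so the closed region contains I + B = 199 + 7 = 206 lattice points.

206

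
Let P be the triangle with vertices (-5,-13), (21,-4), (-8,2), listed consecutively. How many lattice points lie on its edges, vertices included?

Summing gcd(|Δx|,|Δy|) over the edges gives the boundary count: gcd(26,9) + gcd(29,6) + gcd(3,15) = 1+1+3 = 5.

5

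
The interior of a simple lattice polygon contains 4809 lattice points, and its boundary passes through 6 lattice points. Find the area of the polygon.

By Pick's theorem, A = I + B/2 − 1 = 4809 + 6/2 − 1 = 4811.

4811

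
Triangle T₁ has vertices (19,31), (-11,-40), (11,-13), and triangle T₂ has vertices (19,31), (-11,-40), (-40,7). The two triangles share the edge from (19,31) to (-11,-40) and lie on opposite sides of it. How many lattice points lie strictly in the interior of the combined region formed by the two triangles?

2108

The union is the simple quadrilateral with vertices (19,31), (11,-13), (-11,-40), (-40,7) in order.
Using the shoelace formula, 2A = |[19·(-13) − 11·31] + [11·(-40) − (-11)·(-13)] + [(-11)·7 − (-40)·(-40)] + [(-40)·31 − 19·7]| = 4221, so the area is 4221/2.
The number of boundary lattice points is Σ gcd(|Δx|,|Δy|) = gcd(8,44) + gcd(22,27) + gcd(29,47) + gcd(59,24) = 4+1+1+1 = 7.
By Pick's theorem I = A − B/2 + 1 = 4221/2 − 7/2 + 1 = 2108.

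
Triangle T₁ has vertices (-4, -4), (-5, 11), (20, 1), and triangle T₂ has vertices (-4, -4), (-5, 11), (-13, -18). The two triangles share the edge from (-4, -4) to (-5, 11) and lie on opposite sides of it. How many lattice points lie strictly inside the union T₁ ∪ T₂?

The union is the simple quadrilateral with vertices (-4, -4), (20, 1), (-5, 11), (-13, -18) in order.
The shoelace formula gives twice the area as |((-4)·1 − 20·(-4)) + (20·11 − (-5)·1) + ((-5)·(-18) − (-13)·11) + ((-13)·(-4) − (-4)·(-18))| = 514, so the area is 257.
Along each edge there are gcd(|Δx|,|Δy|)+1 lattice points, so counting each shared vertex once the boundary has gcd(24,5) + gcd(25,10) + gcd(8,29) + gcd(9,14) = 1+5+1+1 = 8.
By Pick's theorem I = A − B/2 + 1 = 257 − 8/2 + 1 = 254.

254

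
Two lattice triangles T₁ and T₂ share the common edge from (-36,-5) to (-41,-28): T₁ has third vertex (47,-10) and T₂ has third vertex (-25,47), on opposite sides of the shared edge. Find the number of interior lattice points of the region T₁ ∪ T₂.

The union is the simple quadrilateral with vertices (-36,-5), (47,-10), (-41,-28), (-25,47) in order.
By the shoelace formula, twice the signed area is |[(-36)·(-10) − 47·(-5)] + [47·(-28) − (-41)·(-10)] + [(-41)·47 − (-25)·(-28)] + [(-25)·(-5) − (-36)·47]| = 1941, so the area is 970.5.
Along each edge there are gcd(|Δx|,|Δy|)+1 lattice points, so counting each shared vertex once the boundary has gcd(83,5) + gcd(88,18) + gcd(16,75) + gcd(11,52) = 1+2+1+1 = 5.
By Pick's theorem I = A − B/2 + 1 = 970.5 − 5/2 + 1 = 969.

969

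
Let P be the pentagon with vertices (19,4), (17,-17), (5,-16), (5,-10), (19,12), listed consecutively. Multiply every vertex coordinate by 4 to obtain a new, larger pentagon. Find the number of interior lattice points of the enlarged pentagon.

3565

The shoelace formula gives twice the area as |(19·(-17) − 17·4) + (17·(-16) − 5·(-17)) + (5·(-10) − 5·(-16)) + (5·12 − 19·(-10)) + (19·4 − 19·12)| = 450, so the area is 225.
Summing gcd(|Δx|,|Δy|) over the edges gives the boundary count: gcd(2,21) + gcd(12,1) + gcd(0,6) + gcd(14,22) + gcd(0,8) = 1+1+6+2+8 = 18.
Scaling by 4 multiplies the area by 4² = 16 (so the new area is 3600) and multiplies the boundary lattice-point count by 4, giving 72.
By Pick's theorem, the interior count of the dilated polygon is 3600 − 72/2 + 1 = 3565.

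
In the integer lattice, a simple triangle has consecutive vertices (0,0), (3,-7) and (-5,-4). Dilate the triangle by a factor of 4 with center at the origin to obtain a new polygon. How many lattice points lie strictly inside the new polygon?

371

By the shoelace formula, twice the signed area is |[0·(-7) − 3·0] + [3·(-4) − (-5)·(-7)] + [(-5)·0 − 0·(-4)]| = 47, so the area is 23.5.
Along each edge there are gcd(|Δx|,|Δy|)+1 lattice points, so counting each shared vertex once the boundary has gcd(3,7) + gcd(8,3) + gcd(5,4) = 1+1+1 = 3.
Scaling by 4 multiplies the area by 4² = 16 (so the new area is 376) and multiplies the boundary lattice-point count by 4, giving 12.
By Pick's theorem, the interior count of the dilated polygon is 376 − 12/2 + 1 = 371.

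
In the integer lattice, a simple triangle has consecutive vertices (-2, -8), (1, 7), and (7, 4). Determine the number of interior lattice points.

46

Using the shoelace formula, 2A = |((-2)·7 − 1·(-8)) + (1·4 − 7·7) + (7·(-8) − (-2)·4)| = 99, so the area is 99/2.
Along each edge there are gcd(|Δx|,|Δy|)+1 lattice points, so counting each shared vertex once the boundary has gcd(3,15) + gcd(6,3) + gcd(9,12) = 3+3+3 = 9.
Pick's theorem gives I = A − B/2 + 1 = 99/2 − 9/2 + 1 = 46.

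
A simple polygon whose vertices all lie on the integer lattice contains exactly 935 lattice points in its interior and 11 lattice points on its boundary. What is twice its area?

Pick's theorem states A = I + B/2 − 1, so A = 935 + 11/2 − 1 = 1879/2.
Hence 2A = 1879.

1879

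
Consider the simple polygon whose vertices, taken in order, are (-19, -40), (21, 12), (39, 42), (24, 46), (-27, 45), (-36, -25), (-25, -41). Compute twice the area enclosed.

Using the shoelace formula, 2A = |[(-19)·12 − 21·(-40)] + [21·42 − 39·12] + [39·46 − 24·42] + [24·45 − (-27)·46] + [(-27)·(-25) − (-36)·45] + [(-36)·(-41) − (-25)·(-25)] + [(-25)·(-40) − (-19)·(-41)]| = 7501, so the area is 3750.5.

7501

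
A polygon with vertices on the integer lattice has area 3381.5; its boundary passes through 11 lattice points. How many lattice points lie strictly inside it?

3377

From Pick's theorem, I = A − B/2 + 1 = 3381.5 − 11/2 + 1 = 3377.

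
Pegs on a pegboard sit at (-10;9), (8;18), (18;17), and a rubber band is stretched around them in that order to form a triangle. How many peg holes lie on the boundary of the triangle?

Along each edge there are gcd(|Δx|,|Δy|)+1 lattice points, so counting each shared vertex once the boundary has gcd(18,9) + gcd(10,1) + gcd(28,8) = 9+1+4 = 14.

14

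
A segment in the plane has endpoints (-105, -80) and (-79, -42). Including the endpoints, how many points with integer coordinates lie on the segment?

3

The number of lattice points on a segment between lattice points is gcd(|Δx|,|Δy|) + 1 = gcd(26,38) + 1 = 2 + 1 = 3.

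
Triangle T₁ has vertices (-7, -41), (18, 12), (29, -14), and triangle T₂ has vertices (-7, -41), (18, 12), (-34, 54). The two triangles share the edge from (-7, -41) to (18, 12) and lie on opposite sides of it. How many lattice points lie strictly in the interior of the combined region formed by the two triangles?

The union is the simple quadrilateral with vertices (-7, -41), (29, -14), (18, 12), (-34, 54) in order.
The shoelace formula gives twice the area as |[(-7)·(-14) − 29·(-41)] + [29·12 − 18·(-14)] + [18·54 − (-34)·12] + [(-34)·(-41) − (-7)·54]| = 5039, so the area is 5039/2.
Along each edge there are gcd(|Δx|,|Δy|)+1 lattice points, so counting each shared vertex once the boundary has gcd(36,27) + gcd(11,26) + gcd(52,42) + gcd(27,95) = 9+1+2+1 = 13.
By Pick's theorem I = A − B/2 + 1 = 5039/2 − 13/2 + 1 = 2514.

2514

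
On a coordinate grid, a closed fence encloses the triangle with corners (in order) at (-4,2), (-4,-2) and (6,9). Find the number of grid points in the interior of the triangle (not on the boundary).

Using the shoelace formula, 2A = |((-4)·(-2) − (-4)·2) + ((-4)·9 − 6·(-2)) + (6·2 − (-4)·9)| = 40, so the area is 20.
Along each edge there are gcd(|Δx|,|Δy|)+1 lattice points, so counting each shared vertex once the boundary has gcd(0,4) + gcd(10,11) + gcd(10,7) = 4+1+1 = 6.
Pick's theorem gives I = A − B/2 + 1 = 20 − 6/2 + 1 = 18.

18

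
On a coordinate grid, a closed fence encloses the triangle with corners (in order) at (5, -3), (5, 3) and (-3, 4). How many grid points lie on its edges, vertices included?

8

Along each edge there are gcd(|Δx|,|Δy|)+1 lattice points, so counting each shared vertex once the boundary has gcd(0,6) + gcd(8,1) + gcd(8,7) = 6+1+1 = 8.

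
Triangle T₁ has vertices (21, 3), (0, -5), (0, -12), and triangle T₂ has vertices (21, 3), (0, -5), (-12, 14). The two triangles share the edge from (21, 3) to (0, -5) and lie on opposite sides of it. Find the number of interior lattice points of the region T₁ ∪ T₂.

The union is the simple quadrilateral with vertices (21, 3), (0, -12), (0, -5), (-12, 14) in order.
Using the shoelace formula, 2A = |[21·(-12) − 0·3] + [0·(-5) − 0·(-12)] + [0·14 − (-12)·(-5)] + [(-12)·3 − 21·14]| = 642, so the area is 321.
Summing gcd(|Δx|,|Δy|) over the edges gives the boundary count: gcd(21,15) + gcd(0,7) + gcd(12,19) + gcd(33,11) = 3+7+1+11 = 22.
By Pick's theorem I = A − B/2 + 1 = 321 − 22/2 + 1 = 311.

311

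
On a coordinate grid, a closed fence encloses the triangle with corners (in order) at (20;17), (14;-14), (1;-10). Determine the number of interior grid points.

Using the shoelace formula, 2A = |(20·(-14) − 14·17) + (14·(-10) − 1·(-14)) + (1·17 − 20·(-10))| = 427, so the area is 427/2.
Summing gcd(|Δx|,|Δy|) over the edges gives the boundary count: gcd(6,31) + gcd(13,4) + gcd(19,27) = 1+1+1 = 3.
By Pick's theorem A = I + B/2 − 1, so I = 427/2 − 3/2 + 1 = 213.

213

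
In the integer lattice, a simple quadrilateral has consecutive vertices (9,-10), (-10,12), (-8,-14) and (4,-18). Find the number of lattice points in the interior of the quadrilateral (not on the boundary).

280

The shoelace formula gives twice the area as |[9·12 − (-10)·(-10)] + [(-10)·(-14) − (-8)·12] + [(-8)·(-18) − 4·(-14)] + [4·(-10) − 9·(-18)]| = 566, so the area is 283.
The number of boundary lattice points is Σ gcd(|Δx|,|Δy|) = gcd(19,22) + gcd(2,26) + gcd(12,4) + gcd(5,8) = 1+2+4+1 = 8.
Pick's theorem gives I = A − B/2 + 1 = 283 − 8/2 + 1 = 280.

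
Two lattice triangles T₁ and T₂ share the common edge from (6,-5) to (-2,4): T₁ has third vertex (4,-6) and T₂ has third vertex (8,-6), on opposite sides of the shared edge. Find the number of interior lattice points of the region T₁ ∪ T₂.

12

The union is the simple quadrilateral with vertices (6,-5), (4,-6), (-2,4), (8,-6) in order.
Using the shoelace formula, 2A = |[6·(-6) − 4·(-5)] + [4·4 − (-2)·(-6)] + [(-2)·(-6) − 8·4] + [8·(-5) − 6·(-6)]| = 36, so the area is 18.
The number of boundary lattice points is Σ gcd(|Δx|,|Δy|) = gcd(2,1) + gcd(6,10) + gcd(10,10) + gcd(2,1) = 1+2+10+1 = 14.
By Pick's theorem I = A − B/2 + 1 = 18 − 14/2 + 1 = 12.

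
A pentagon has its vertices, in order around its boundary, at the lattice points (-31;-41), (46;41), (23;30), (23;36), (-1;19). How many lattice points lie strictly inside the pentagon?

Using the shoelace formula, 2A = |((-31)·41 − 46·(-41)) + (46·30 − 23·41) + (23·36 − 23·30) + (23·19 − (-1)·36) + ((-1)·(-41) − (-31)·19)| = 2293, so the area is 1146.5.
Along each edge there are gcd(|Δx|,|Δy|)+1 lattice points, so counting each shared vertex once the boundary has gcd(77,82) + gcd(23,11) + gcd(0,6) + gcd(24,17) + gcd(30,60) = 1+1+6+1+30 = 39.
Pick's theorem gives I = A − B/2 + 1 = 1146.5 − 39/2 + 1 = 1128.

1128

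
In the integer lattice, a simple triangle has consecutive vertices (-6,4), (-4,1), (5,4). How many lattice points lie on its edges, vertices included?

15

Summing gcd(|Δx|,|Δy|) over the edges gives the boundary count: gcd(2,3) + gcd(9,3) + gcd(11,0) = 1+3+11 = 15.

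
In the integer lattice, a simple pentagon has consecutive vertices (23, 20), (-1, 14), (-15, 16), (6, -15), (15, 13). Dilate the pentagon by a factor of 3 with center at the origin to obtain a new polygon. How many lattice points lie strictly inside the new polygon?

4345

The shoelace formula gives twice the area as |[23·14 − (-1)·20] + [(-1)·16 − (-15)·14] + [(-15)·(-15) − 6·16] + [6·13 − 15·(-15)] + [15·20 − 23·13]| = 969, so the area is 484.5.
The number of boundary lattice points is Σ gcd(|Δx|,|Δy|) = gcd(24,6) + gcd(14,2) + gcd(21,31) + gcd(9,28) + gcd(8,7) = 6+2+1+1+1 = 11.
Scaling by 3 multiplies the area by 3² = 9 (so the new area is 8721/2) and multiplies the boundary lattice-point count by 3, giving 33.
By Pick's theorem, the interior count of the dilated polygon is 8721/2 − 33/2 + 1 = 4345.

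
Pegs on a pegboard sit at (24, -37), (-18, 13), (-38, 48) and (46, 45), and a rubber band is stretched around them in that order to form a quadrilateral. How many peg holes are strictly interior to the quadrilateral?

By the shoelace formula, twice the signed area is |(24·13 − (-18)·(-37)) + ((-18)·48 − (-38)·13) + ((-38)·45 − 46·48) + (46·(-37) − 24·45)| = 7424, so the area is 3712.
Summing gcd(|Δx|,|Δy|) over the edges gives the boundary count: gcd(42,50) + gcd(20,35) + gcd(84,3) + gcd(22,82) = 2+5+3+2 = 12.
Pick's theorem gives I = A − B/2 + 1 = 3712 − 12/2 + 1 = 3707.

3707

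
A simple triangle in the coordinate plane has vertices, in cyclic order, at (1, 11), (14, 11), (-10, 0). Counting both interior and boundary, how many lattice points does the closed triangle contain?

Using the shoelace formula, 2A = |[1·11 − 14·11] + [14·0 − (-10)·11] + [(-10)·11 − 1·0]| = 143, so the area is 143/2.
Along each edge there are gcd(|Δx|,|Δy|)+1 lattice points, so counting each shared vertex once the boundary has gcd(13,0) + gcd(24,11) + gcd(11,11) = 13+1+11 = 25.
Pick's theorem gives I = A − B/2 + 1 = 143/2 − 25/2 + 1 = 60, so the closed region contains I + B = 60 + 25 = 85 lattice points.

85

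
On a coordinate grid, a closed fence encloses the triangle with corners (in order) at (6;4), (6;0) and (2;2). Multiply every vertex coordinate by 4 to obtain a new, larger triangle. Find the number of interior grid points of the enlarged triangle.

113

By the shoelace formula, twice the signed area is |(6·0 − 6·4) + (6·2 − 2·0) + (2·4 − 6·2)| = 16, so the area is 8.
Summing gcd(|Δx|,|Δy|) over the edges gives the boundary count: gcd(0,4) + gcd(4,2) + gcd(4,2) = 4+2+2 = 8.
Scaling by 4 multiplies the area by 4² = 16 (so the new area is 128) and multiplies the boundary lattice-point count by 4, giving 32.
By Pick's theorem, the interior count of the dilated polygon is 128 − 32/2 + 1 = 113.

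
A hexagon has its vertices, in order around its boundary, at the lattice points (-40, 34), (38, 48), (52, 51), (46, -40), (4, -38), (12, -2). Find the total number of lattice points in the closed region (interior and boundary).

4512

The shoelace formula gives twice the area as |((-40)·48 − 38·34) + (38·51 − 52·48) + (52·(-40) − 46·51) + (46·(-38) − 4·(-40)) + (4·(-2) − 12·(-38)) + (12·34 − (-40)·(-2))| = 9008, so the area is 4504.
Along each edge there are gcd(|Δx|,|Δy|)+1 lattice points, so counting each shared vertex once the boundary has gcd(78,14) + gcd(14,3) + gcd(6,91) + gcd(42,2) + gcd(8,36) + gcd(52,36) = 2+1+1+2+4+4 = 14.
Pick's theorem gives I = A − B/2 + 1 = 4504 − 14/2 + 1 = 4498, so the closed region contains I + B = 4498 + 14 = 4512 lattice points.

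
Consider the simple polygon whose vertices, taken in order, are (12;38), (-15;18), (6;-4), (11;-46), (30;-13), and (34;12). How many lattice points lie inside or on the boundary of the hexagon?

By the shoelace formula, twice the signed area is |[12·18 − (-15)·38] + [(-15)·(-4) − 6·18] + [6·(-46) − 11·(-4)] + [11·(-13) − 30·(-46)] + [30·12 − 34·(-13)] + [34·38 − 12·12]| = 3693, so the area is 3693/2.
The number of boundary lattice points is Σ gcd(|Δx|,|Δy|) = gcd(27,20) + gcd(21,22) + gcd(5,42) + gcd(19,33) + gcd(4,25) + gcd(22,26) = 1+1+1+1+1+2 = 7.
Pick's theorem gives I = A − B/2 + 1 = 3693/2 − 7/2 + 1 = 1844, so the closed region contains I + B = 1844 + 7 = 1851 lattice points.

1851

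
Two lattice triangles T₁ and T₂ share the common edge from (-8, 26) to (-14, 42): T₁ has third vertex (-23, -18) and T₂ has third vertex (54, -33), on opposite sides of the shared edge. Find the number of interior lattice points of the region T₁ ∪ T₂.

569

The union is the simple quadrilateral with vertices (-8, 26), (-23, -18), (-14, 42), (54, -33) in order.
The shoelace formula gives twice the area as |((-8)·(-18) − (-23)·26) + ((-23)·42 − (-14)·(-18)) + ((-14)·(-33) − 54·42) + (54·26 − (-8)·(-33))| = 1142, so the area is 571.
The number of boundary lattice points is Σ gcd(|Δx|,|Δy|) = gcd(15,44) + gcd(9,60) + gcd(68,75) + gcd(62,59) = 1+3+1+1 = 6.
By Pick's theorem I = A − B/2 + 1 = 571 − 6/2 + 1 = 569.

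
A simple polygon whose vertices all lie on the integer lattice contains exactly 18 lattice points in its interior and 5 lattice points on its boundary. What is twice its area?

By Pick's theorem, A = I + B/2 − 1 = 18 + 5/2 − 1 = 39/2.
Hence 2A = 39.

39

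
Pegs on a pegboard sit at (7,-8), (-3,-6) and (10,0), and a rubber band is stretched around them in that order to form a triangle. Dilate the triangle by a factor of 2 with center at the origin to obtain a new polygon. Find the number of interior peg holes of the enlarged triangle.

By the shoelace formula, twice the signed area is |[7·(-6) − (-3)·(-8)] + [(-3)·0 − 10·(-6)] + [10·(-8) − 7·0]| = 86, so the area is 43.
Along each edge there are gcd(|Δx|,|Δy|)+1 lattice points, so counting each shared vertex once the boundary has gcd(10,2) + gcd(13,6) + gcd(3,8) = 2+1+1 = 4.
Scaling by 2 multiplies the area by 2² = 4 (so the new area is 172) and multiplies the boundary lattice-point count by 2, giving 8.
By Pick's theorem, the interior count of the dilated polygon is 172 − 8/2 + 1 = 169.

169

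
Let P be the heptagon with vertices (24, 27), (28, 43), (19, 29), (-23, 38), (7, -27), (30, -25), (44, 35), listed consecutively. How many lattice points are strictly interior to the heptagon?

2565

Using the shoelace formula, 2A = |[24·43 − 28·27] + [28·29 − 19·43] + [19·38 − (-23)·29] + [(-23)·(-27) − 7·38] + [7·(-25) − 30·(-27)] + [30·35 − 44·(-25)] + [44·27 − 24·35]| = 5148, so the area is 2574.
Summing gcd(|Δx|,|Δy|) over the edges gives the boundary count: gcd(4,16) + gcd(9,14) + gcd(42,9) + gcd(30,65) + gcd(23,2) + gcd(14,60) + gcd(20,8) = 4+1+3+5+1+2+4 = 20.
Pick's theorem gives I = A − B/2 + 1 = 2574 − 20/2 + 1 = 2565.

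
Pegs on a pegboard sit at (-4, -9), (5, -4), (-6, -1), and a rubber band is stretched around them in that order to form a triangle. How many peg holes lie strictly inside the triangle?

40

By the shoelace formula, twice the signed area is |((-4)·(-4) − 5·(-9)) + (5·(-1) − (-6)·(-4)) + ((-6)·(-9) − (-4)·(-1))| = 82, so the area is 41.
The number of boundary lattice points is Σ gcd(|Δx|,|Δy|) = gcd(9,5) + gcd(11,3) + gcd(2,8) = 1+1+2 = 4.
Pick's theorem gives I = A − B/2 + 1 = 41 − 4/2 + 1 = 40.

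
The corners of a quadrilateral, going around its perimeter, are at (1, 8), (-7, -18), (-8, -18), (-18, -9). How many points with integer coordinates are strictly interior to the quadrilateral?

182

The shoelace formula gives twice the area as |(1·(-18) − (-7)·8) + ((-7)·(-18) − (-8)·(-18)) + ((-8)·(-9) − (-18)·(-18)) + ((-18)·8 − 1·(-9))| = 367, so the area is 367/2.
The number of boundary lattice points is Σ gcd(|Δx|,|Δy|) = gcd(8,26) + gcd(1,0) + gcd(10,9) + gcd(19,17) = 2+1+1+1 = 5.
Pick's theorem gives I = A − B/2 + 1 = 367/2 − 5/2 + 1 = 182.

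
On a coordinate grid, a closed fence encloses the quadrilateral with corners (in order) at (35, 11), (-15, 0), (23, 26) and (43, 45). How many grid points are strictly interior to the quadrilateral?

703

By the shoelace formula, twice the signed area is |[35·0 − (-15)·11] + [(-15)·26 − 23·0] + [23·45 − 43·26] + [43·11 − 35·45]| = 1410, so the area is 705.
Summing gcd(|Δx|,|Δy|) over the edges gives the boundary count: gcd(50,11) + gcd(38,26) + gcd(20,19) + gcd(8,34) = 1+2+1+2 = 6.
By Pick's theorem A = I + B/2 − 1, so I = 705 − 6/2 + 1 = 703.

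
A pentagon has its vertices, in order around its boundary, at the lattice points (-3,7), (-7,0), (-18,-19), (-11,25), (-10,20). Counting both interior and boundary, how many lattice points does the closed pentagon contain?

232

By the shoelace formula, twice the signed area is |[(-3)·0 − (-7)·7] + [(-7)·(-19) − (-18)·0] + [(-18)·25 − (-11)·(-19)] + [(-11)·20 − (-10)·25] + [(-10)·7 − (-3)·20]| = 457, so the area is 457/2.
The number of boundary lattice points is Σ gcd(|Δx|,|Δy|) = gcd(4,7) + gcd(11,19) + gcd(7,44) + gcd(1,5) + gcd(7,13) = 1+1+1+1+1 = 5.
Pick's theorem gives I = A − B/2 + 1 = 457/2 − 5/2 + 1 = 227, so the closed region contains I + B = 227 + 5 = 232 lattice points.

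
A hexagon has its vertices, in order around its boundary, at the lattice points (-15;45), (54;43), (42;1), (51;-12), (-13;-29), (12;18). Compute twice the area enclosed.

6093

By the shoelace formula, twice the signed area is |[(-15)·43 − 54·45] + [54·1 − 42·43] + [42·(-12) − 51·1] + [51·(-29) − (-13)·(-12)] + [(-13)·18 − 12·(-29)] + [12·45 − (-15)·18]| = 6093, so the area is 3046.5.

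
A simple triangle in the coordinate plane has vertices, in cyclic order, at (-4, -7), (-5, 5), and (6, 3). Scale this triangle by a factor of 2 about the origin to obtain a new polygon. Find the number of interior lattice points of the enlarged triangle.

Using the shoelace formula, 2A = |((-4)·5 − (-5)·(-7)) + ((-5)·3 − 6·5) + (6·(-7) − (-4)·3)| = 130, so the area is 65.
Summing gcd(|Δx|,|Δy|) over the edges gives the boundary count: gcd(1,12) + gcd(11,2) + gcd(10,10) = 1+1+10 = 12.
Scaling by 2 multiplies the area by 2² = 4 (so the new area is 260) and multiplies the boundary lattice-point count by 2, giving 24.
By Pick's theorem, the interior count of the dilated polygon is 260 − 24/2 + 1 = 249.

249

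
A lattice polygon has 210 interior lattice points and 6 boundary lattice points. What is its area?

212

By Pick's theorem, A = I + B/2 − 1 = 210 + 6/2 − 1 = 212.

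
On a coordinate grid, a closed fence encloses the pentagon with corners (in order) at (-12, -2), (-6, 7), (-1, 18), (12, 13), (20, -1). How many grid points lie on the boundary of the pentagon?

The number of boundary lattice points is Σ gcd(|Δx|,|Δy|) = gcd(6,9) + gcd(5,11) + gcd(13,5) + gcd(8,14) + gcd(32,1) = 3+1+1+2+1 = 8.

8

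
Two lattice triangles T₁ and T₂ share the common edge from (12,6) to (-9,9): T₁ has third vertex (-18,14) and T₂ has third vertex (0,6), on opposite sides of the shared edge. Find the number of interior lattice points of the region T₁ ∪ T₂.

The union is the simple quadrilateral with vertices (12,6), (-18,14), (-9,9), (0,6) in order.
Using the shoelace formula, 2A = |(12·14 − (-18)·6) + ((-18)·9 − (-9)·14) + ((-9)·6 − 0·9) + (0·6 − 12·6)| = 114, so the area is 57.
Summing gcd(|Δx|,|Δy|) over the edges gives the boundary count: gcd(30,8) + gcd(9,5) + gcd(9,3) + gcd(12,0) = 2+1+3+12 = 18.
By Pick's theorem I = A − B/2 + 1 = 57 − 18/2 + 1 = 49.

49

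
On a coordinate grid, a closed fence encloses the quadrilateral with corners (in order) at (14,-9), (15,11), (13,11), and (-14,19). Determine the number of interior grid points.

The shoelace formula gives twice the area as |[14·11 − 15·(-9)] + [15·11 − 13·11] + [13·19 − (-14)·11] + [(-14)·(-9) − 14·19]| = 572, so the area is 286.
Summing gcd(|Δx|,|Δy|) over the edges gives the boundary count: gcd(1,20) + gcd(2,0) + gcd(27,8) + gcd(28,28) = 1+2+1+28 = 32.
Pick's theorem gives I = A − B/2 + 1 = 286 − 32/2 + 1 = 271.

271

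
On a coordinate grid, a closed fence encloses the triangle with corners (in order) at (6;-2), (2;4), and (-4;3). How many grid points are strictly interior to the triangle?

17

The shoelace formula gives twice the area as |(6·4 − 2·(-2)) + (2·3 − (-4)·4) + ((-4)·(-2) − 6·3)| = 40, so the area is 20.
Along each edge there are gcd(|Δx|,|Δy|)+1 lattice points, so counting each shared vertex once the boundary has gcd(4,6) + gcd(6,1) + gcd(10,5) = 2+1+5 = 8.
Pick's theorem gives I = A − B/2 + 1 = 20 − 8/2 + 1 = 17.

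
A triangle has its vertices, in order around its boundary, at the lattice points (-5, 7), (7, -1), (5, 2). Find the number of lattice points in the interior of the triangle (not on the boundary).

6

The shoelace formula gives twice the area as |((-5)·(-1) − 7·7) + (7·2 − 5·(-1)) + (5·7 − (-5)·2)| = 20, so the area is 10.
Summing gcd(|Δx|,|Δy|) over the edges gives the boundary count: gcd(12,8) + gcd(2,3) + gcd(10,5) = 4+1+5 = 10.
By Pick's theorem A = I + B/2 − 1, so I = 10 − 10/2 + 1 = 6.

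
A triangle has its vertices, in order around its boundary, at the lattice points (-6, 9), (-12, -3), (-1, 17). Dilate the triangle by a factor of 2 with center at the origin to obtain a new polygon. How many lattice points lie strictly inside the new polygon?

The shoelace formula gives twice the area as |((-6)·(-3) − (-12)·9) + ((-12)·17 − (-1)·(-3)) + ((-1)·9 − (-6)·17)| = 12, so the area is 6.
The number of boundary lattice points is Σ gcd(|Δx|,|Δy|) = gcd(6,12) + gcd(11,20) + gcd(5,8) = 6+1+1 = 8.
Scaling by 2 multiplies the area by 2² = 4 (so the new area is 24) and multiplies the boundary lattice-point count by 2, giving 16.
By Pick's theorem, the interior count of the dilated polygon is 24 − 16/2 + 1 = 17.

17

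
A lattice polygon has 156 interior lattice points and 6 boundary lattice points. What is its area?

158

By Pick's theorem, A = I + B/2 − 1 = 156 + 6/2 − 1 = 158.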